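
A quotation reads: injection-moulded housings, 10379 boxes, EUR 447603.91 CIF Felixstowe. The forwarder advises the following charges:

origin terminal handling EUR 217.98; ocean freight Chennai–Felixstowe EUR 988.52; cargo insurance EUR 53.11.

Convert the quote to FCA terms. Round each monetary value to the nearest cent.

From CIF to FCA, the seller no longer bears: origin terminal, freight, insurance.
FCA price = 447603.91 − 217.98 − 988.52 − 53.11 = 446344.30

FCA price: EUR 446344.30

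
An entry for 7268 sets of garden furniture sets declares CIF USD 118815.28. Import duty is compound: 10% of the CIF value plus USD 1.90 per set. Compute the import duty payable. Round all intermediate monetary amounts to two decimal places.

Import duty: USD 25690.73

Ad valorem component: 118815.28 × 10% = 11881.53
Specific component: 7268 × 1.90 = 13809.20
Import duty = 11881.53 + 13809.20 = 25690.73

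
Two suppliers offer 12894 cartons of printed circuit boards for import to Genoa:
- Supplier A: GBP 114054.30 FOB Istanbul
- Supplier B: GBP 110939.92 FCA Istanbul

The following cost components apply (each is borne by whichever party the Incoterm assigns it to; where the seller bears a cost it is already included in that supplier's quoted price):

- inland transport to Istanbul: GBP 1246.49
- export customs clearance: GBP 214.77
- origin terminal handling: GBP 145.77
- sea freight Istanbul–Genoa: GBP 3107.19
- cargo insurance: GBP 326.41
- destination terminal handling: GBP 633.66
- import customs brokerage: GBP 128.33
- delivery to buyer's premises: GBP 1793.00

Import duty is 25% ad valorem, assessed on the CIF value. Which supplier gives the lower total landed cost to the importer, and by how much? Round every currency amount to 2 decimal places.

Supplier A (FOB):
CIF value = FOB price + freight + insurance = 114054.30 + 3107.19 + 326.41 = 117487.90
Import duty = 117487.90 × 25% = 29371.98
Buyer bears (A): 3107.19 + 326.41 + 633.66 + 128.33 + 1793.00 = 5988.59
Landed cost (A) = invoice 114054.30 + 5988.59 + duty 29371.98 = 149414.87
Supplier B (FCA):
CIF value = FCA price + origin terminal + freight + insurance = 110939.92 + 145.77 + 3107.19 + 326.41 = 114519.29
Import duty = 114519.29 × 25% = 28629.82
Buyer bears (B): 145.77 + 3107.19 + 326.41 + 633.66 + 128.33 + 1793.00 = 6134.36
Landed cost (B) = invoice 110939.92 + 6134.36 + duty 28629.82 = 145704.10
Difference = |149414.87 − 145704.10| = 3710.77

Supplier B is cheaper by GBP 3710.77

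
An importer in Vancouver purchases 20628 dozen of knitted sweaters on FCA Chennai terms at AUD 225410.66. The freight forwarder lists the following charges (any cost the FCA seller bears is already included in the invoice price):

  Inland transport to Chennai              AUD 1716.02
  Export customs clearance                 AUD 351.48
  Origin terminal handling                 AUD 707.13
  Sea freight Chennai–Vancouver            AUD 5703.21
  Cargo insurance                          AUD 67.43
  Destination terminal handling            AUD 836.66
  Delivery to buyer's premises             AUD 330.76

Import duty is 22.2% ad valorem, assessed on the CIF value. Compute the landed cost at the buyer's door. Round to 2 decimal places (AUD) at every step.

FCA: the seller delivers export-cleared goods to the carrier; the buyer bears costs from that point.
Already in the invoice (seller's account under FCA): inland to port, export clearance — exclude.
CIF value = FCA price + origin terminal + freight + insurance = 225410.66 + 707.13 + 5703.21 + 67.43 = 231888.43
Import duty = 231888.43 × 22.2% = 51479.23
Buyer bears: origin terminal 707.13 + freight 5703.21 + insurance 67.43 + destination terminal 836.66 + delivery 330.76 + duty 51479.23 = 59124.42
Landed cost = invoice 225410.66 + 59124.42 = 284535.08

Total landed cost: AUD 284535.08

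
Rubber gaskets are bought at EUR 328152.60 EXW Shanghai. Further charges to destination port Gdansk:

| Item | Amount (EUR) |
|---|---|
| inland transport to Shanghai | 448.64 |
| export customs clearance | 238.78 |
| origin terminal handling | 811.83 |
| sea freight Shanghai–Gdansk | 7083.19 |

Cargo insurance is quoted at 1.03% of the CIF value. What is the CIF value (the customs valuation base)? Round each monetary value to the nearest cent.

CIF value: EUR 340239.51

Let C be the CIF value. C = EXW price + pre-shipment costs + freight + 1.03% × C
C − 1.03% × C = 328152.60 + 448.64 + 238.78 + 811.83 + 7083.19
0.9897 × C = 336735.04
C = 336735.04 / 0.9897 = 340239.51
Insurance premium = 1.03% × 340239.51 = 3504.47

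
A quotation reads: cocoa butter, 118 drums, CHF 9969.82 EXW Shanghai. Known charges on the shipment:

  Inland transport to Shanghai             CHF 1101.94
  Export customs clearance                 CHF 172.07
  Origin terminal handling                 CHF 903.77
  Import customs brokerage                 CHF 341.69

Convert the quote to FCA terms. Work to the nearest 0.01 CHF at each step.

Not relevant to the conversion: brokerage, origin terminal — on the buyer under both terms; not part of either seller's price.
From EXW to FCA, the seller additionally bears: inland to port, export clearance.
FCA price = 9969.82 + 1101.94 + 172.07 = 11243.83

FCA price: CHF 11243.83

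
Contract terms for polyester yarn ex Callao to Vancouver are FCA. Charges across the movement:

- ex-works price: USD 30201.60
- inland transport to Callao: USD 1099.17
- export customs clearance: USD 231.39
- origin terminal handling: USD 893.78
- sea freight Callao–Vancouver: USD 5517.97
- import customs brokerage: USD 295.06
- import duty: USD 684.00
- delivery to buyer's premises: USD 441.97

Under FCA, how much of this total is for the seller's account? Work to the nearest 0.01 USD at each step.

FCA: the seller delivers export-cleared goods to the carrier; the buyer bears costs from that point.
Seller's account: goods 30201.60 + inland to port 1099.17 + export clearance 231.39 = 31532.16
Buyer's account: origin terminal 893.78 + freight 5517.97 + brokerage 295.06 + duty 684.00 + delivery 441.97 = 7832.78

Seller's account: USD 31532.16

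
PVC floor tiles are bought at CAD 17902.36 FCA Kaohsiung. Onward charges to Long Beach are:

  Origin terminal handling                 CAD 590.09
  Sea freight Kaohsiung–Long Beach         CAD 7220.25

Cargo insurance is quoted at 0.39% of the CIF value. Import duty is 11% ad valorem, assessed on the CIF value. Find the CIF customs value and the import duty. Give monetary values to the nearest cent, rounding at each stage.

Let C be the CIF value. C = FCA price + pre-shipment costs + freight + 0.39% × C
C − 0.39% × C = 17902.36 + 590.09 + 7220.25
0.9961 × C = 25712.70
C = 25712.70 / 0.9961 = 25813.37
Insurance premium = 0.39% × 25813.37 = 100.67
Import duty = 25813.37 × 11% = 2839.47

CIF value: CAD 25813.37; import duty: CAD 2839.47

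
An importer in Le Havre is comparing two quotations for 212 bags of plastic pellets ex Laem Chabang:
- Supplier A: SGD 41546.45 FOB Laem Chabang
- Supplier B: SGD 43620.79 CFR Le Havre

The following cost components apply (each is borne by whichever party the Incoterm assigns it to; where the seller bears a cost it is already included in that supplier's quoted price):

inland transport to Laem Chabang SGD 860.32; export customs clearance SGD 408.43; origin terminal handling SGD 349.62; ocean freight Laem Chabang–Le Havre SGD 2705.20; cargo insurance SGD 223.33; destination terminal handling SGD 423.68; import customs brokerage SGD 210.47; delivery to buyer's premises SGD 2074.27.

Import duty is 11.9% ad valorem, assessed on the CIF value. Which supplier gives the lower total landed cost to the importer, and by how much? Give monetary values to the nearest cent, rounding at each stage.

Supplier B is cheaper by SGD 705.93

Supplier A (FOB):
CIF value = FOB price + freight + insurance = 41546.45 + 2705.20 + 223.33 = 44474.98
Import duty = 44474.98 × 11.9% = 5292.52
Buyer bears (A): 2705.20 + 223.33 + 423.68 + 210.47 + 2074.27 = 5636.95
Landed cost (A) = invoice 41546.45 + 5636.95 + duty 5292.52 = 52475.92
Supplier B (CFR):
CIF value = CFR price + insurance = 43620.79 + 223.33 = 43844.12
Import duty = 43844.12 × 11.9% = 5217.45
Buyer bears (B): 223.33 + 423.68 + 210.47 + 2074.27 = 2931.75
Landed cost (B) = invoice 43620.79 + 2931.75 + duty 5217.45 = 51769.99
Difference = |52475.92 − 51769.99| = 705.93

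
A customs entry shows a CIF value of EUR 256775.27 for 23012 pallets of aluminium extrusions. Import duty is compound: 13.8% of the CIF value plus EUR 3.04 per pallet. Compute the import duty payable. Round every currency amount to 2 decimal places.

Ad valorem component: 256775.27 × 13.8% = 35434.99
Specific component: 23012 × 3.04 = 69956.48
Import duty = 35434.99 + 69956.48 = 105391.47

Import duty: EUR 105391.47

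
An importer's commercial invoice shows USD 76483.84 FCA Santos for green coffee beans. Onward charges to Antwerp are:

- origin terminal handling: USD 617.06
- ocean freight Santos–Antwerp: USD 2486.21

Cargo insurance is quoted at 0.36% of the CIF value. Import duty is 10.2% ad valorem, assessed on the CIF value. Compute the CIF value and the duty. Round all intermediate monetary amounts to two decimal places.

Let C be the CIF value. C = FCA price + pre-shipment costs + freight + 0.36% × C
C − 0.36% × C = 76483.84 + 617.06 + 2486.21
0.9964 × C = 79587.11
C = 79587.11 / 0.9964 = 79874.66
Insurance premium = 0.36% × 79874.66 = 287.55
Import duty = 79874.66 × 10.2% = 8147.22

CIF value: USD 79874.66; import duty: USD 8147.22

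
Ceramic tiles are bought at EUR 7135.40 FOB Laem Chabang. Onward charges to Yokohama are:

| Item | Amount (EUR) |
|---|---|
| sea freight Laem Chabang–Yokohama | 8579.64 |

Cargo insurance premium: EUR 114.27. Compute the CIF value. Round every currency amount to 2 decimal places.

CIF value: EUR 15829.31

CIF = FOB price + freight + insurance
CIF = 7135.40 + 8579.64 + 114.27 = 15829.31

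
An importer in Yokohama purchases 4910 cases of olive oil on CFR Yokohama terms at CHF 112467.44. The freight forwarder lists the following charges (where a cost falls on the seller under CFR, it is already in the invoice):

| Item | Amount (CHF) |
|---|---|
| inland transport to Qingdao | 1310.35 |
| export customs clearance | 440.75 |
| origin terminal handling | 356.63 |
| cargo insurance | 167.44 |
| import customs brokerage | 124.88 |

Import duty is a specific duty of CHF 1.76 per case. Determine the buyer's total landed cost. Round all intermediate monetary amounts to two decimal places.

Total landed cost: CHF 121401.36

CFR: the seller pays costs through ocean freight to the destination port, but not insurance.
Already in the invoice (seller's account under CFR): inland to port, export clearance, origin terminal — exclude.
CIF value = CFR price + insurance = 112467.44 + 167.44 = 112634.88
Import duty = 4910 × 1.76 = 8641.60
Buyer bears: insurance 167.44 + brokerage 124.88 + duty 8641.60 = 8933.92
Landed cost = invoice 112467.44 + 8933.92 = 121401.36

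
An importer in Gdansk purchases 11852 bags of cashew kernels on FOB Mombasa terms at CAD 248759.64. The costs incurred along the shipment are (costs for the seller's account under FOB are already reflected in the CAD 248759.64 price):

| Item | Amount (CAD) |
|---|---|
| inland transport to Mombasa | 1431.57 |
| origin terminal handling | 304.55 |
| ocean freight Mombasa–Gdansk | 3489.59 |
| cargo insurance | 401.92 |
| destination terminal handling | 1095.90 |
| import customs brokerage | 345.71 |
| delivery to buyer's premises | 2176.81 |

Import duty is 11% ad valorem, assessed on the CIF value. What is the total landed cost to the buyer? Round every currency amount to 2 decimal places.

FOB: the seller bears costs until goods are on board at the origin port; the buyer bears freight, insurance and all costs thereafter.
Already in the invoice (seller's account under FOB): inland to port, origin terminal — exclude.
CIF value = FOB price + freight + insurance = 248759.64 + 3489.59 + 401.92 = 252651.15
Import duty = 252651.15 × 11% = 27791.63
Buyer bears: freight 3489.59 + insurance 401.92 + destination terminal 1095.90 + brokerage 345.71 + delivery 2176.81 + duty 27791.63 = 35301.56
Landed cost = invoice 248759.64 + 35301.56 = 284061.20

Total landed cost: CAD 284061.20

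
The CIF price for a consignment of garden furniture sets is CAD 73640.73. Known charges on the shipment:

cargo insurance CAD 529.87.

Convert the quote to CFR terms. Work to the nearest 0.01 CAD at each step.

From CIF to CFR, the seller no longer bears: insurance.
CFR price = 73640.73 − 529.87 = 73110.86

CFR price: CAD 73110.86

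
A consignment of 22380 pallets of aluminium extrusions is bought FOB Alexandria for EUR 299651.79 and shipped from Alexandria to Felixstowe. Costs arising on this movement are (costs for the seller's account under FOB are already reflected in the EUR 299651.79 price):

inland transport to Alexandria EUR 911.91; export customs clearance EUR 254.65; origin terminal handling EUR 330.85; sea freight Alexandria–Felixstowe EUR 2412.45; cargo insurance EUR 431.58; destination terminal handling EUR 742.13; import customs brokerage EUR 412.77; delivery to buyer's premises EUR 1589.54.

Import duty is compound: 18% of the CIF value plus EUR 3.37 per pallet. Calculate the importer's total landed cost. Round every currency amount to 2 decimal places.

FOB: the seller bears costs until goods are on board at the origin port; the buyer bears freight, insurance and all costs thereafter.
Already in the invoice (seller's account under FOB): inland to port, export clearance, origin terminal — exclude.
CIF value = FOB price + freight + insurance = 299651.79 + 2412.45 + 431.58 = 302495.82
Ad valorem component: 302495.82 × 18% = 54449.25
Specific component: 22380 × 3.37 = 75420.60
Import duty = 54449.25 + 75420.60 = 129869.85
Buyer bears: freight 2412.45 + insurance 431.58 + destination terminal 742.13 + brokerage 412.77 + delivery 1589.54 + duty 129869.85 = 135458.32
Landed cost = invoice 299651.79 + 135458.32 = 435110.11

Total landed cost: EUR 435110.11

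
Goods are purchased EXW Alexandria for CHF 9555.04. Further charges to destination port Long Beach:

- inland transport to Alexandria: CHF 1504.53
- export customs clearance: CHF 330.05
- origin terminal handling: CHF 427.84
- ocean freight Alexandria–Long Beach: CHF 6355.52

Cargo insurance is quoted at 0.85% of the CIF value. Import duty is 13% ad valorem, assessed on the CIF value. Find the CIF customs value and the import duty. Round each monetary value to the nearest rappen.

CIF value: CHF 18328.77; import duty: CHF 2382.74

Let C be the CIF value. C = EXW price + pre-shipment costs + freight + 0.85% × C
C − 0.85% × C = 9555.04 + 1504.53 + 330.05 + 427.84 + 6355.52
0.9915 × C = 18172.98
C = 18172.98 / 0.9915 = 18328.77
Insurance premium = 0.85% × 18328.77 = 155.79
Import duty = 18328.77 × 13% = 2382.74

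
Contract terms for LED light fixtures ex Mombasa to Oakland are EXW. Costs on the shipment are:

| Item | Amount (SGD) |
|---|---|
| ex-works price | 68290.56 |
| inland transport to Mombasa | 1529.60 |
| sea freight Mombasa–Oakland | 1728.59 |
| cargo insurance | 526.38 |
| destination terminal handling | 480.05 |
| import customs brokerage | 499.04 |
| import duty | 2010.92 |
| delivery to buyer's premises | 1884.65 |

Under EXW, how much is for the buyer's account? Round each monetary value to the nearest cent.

EXW: the seller makes goods available at their premises; the buyer bears all onward costs.
Seller's account: goods 68290.56 = 68290.56
Buyer's account: inland to port 1529.60 + freight 1728.59 + insurance 526.38 + destination terminal 480.05 + brokerage 499.04 + duty 2010.92 + delivery 1884.65 = 8659.23

Buyer's account: SGD 8659.23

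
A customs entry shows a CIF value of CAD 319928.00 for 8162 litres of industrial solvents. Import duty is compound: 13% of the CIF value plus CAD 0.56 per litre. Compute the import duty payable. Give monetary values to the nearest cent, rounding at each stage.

Ad valorem component: 319928.00 × 13% = 41590.64
Specific component: 8162 × 0.56 = 4570.72
Import duty = 41590.64 + 4570.72 = 46161.36

Import duty: CAD 46161.36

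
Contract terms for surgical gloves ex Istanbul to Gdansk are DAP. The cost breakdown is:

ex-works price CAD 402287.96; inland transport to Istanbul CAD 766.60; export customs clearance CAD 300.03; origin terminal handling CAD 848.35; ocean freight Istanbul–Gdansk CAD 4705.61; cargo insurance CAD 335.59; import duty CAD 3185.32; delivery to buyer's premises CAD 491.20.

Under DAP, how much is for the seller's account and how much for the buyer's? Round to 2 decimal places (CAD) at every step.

Seller: CAD 409735.34; buyer: CAD 3185.32

DAP: the seller bears all costs to the named destination except import duty and clearance.
Seller's account: goods 402287.96 + inland to port 766.60 + export clearance 300.03 + origin terminal 848.35 + freight 4705.61 + insurance 335.59 + delivery 491.20 = 409735.34
Buyer's account: duty 3185.32 = 3185.32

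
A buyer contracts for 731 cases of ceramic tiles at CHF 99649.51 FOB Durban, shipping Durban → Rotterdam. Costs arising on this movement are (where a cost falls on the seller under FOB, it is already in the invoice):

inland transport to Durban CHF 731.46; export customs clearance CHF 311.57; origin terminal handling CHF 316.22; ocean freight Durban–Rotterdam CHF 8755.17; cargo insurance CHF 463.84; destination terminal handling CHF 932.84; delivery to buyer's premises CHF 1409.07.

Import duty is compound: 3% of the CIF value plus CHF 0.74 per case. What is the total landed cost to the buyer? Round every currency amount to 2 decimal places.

FOB: the seller bears costs until goods are on board at the origin port; the buyer bears freight, insurance and all costs thereafter.
Already in the invoice (seller's account under FOB): inland to port, export clearance, origin terminal — exclude.
CIF value = FOB price + freight + insurance = 99649.51 + 8755.17 + 463.84 = 108868.52
Ad valorem component: 108868.52 × 3% = 3266.06
Specific component: 731 × 0.74 = 540.94
Import duty = 3266.06 + 540.94 = 3807.00
Buyer bears: freight 8755.17 + insurance 463.84 + destination terminal 932.84 + delivery 1409.07 + duty 3807.00 = 15367.92
Landed cost = invoice 99649.51 + 15367.92 = 115017.43

Total landed cost: CHF 115017.43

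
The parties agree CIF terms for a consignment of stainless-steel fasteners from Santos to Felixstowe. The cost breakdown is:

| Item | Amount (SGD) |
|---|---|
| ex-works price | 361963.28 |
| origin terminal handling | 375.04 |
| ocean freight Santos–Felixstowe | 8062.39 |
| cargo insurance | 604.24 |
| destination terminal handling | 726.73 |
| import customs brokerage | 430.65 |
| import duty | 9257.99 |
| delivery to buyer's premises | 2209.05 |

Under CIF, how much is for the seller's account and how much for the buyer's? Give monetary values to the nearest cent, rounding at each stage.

Seller: SGD 371004.95; buyer: SGD 12624.42

CIF: the seller pays costs through ocean freight and marine insurance to the destination port.
Seller's account: goods 361963.28 + origin terminal 375.04 + freight 8062.39 + insurance 604.24 = 371004.95
Buyer's account: destination terminal 726.73 + brokerage 430.65 + duty 9257.99 + delivery 2209.05 = 12624.42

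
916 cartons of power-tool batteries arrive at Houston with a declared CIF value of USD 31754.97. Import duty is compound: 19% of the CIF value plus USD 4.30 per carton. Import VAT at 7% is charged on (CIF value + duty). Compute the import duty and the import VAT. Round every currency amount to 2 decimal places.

Ad valorem component: 31754.97 × 19% = 6033.44
Specific component: 916 × 4.30 = 3938.80
Import duty = 6033.44 + 3938.80 = 9972.24
VAT base = CIF + duty = 31754.97 + 9972.24 = 41727.21
Import VAT = 41727.21 × 7% = 2920.90

Import duty: USD 9972.24; import VAT: USD 2920.90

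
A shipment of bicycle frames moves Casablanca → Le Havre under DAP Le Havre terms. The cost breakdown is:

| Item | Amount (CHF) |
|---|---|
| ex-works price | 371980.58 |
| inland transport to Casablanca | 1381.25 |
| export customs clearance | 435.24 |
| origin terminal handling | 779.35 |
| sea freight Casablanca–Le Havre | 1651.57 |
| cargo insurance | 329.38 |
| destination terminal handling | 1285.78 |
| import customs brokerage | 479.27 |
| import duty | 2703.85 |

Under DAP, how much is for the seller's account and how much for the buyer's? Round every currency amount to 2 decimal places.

DAP: the seller bears all costs to the named destination except import duty and clearance.
Seller's account: goods 371980.58 + inland to port 1381.25 + export clearance 435.24 + origin terminal 779.35 + freight 1651.57 + insurance 329.38 + destination terminal 1285.78 = 377843.15
Buyer's account: brokerage 479.27 + duty 2703.85 = 3183.12

Seller: CHF 377843.15; buyer: CHF 3183.12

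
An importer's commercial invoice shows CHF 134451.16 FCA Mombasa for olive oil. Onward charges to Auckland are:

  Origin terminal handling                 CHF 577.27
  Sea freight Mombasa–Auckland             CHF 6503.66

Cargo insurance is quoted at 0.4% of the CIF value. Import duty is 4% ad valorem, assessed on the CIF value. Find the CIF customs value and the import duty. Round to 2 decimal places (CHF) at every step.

CIF value: CHF 142100.49; import duty: CHF 5684.02

Let C be the CIF value. C = FCA price + pre-shipment costs + freight + 0.4% × C
C − 0.4% × C = 134451.16 + 577.27 + 6503.66
0.996 × C = 141532.09
C = 141532.09 / 0.996 = 142100.49
Insurance premium = 0.4% × 142100.49 = 568.40
Import duty = 142100.49 × 4% = 5684.02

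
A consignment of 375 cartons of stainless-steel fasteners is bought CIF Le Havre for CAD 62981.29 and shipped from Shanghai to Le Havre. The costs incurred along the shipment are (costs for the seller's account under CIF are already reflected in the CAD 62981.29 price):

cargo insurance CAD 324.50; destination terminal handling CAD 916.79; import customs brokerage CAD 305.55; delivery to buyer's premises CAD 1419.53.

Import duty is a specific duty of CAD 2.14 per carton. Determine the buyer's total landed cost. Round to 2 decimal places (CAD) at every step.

CIF: the seller pays costs through ocean freight and marine insurance to the destination port.
Already in the invoice (seller's account under CIF): insurance — exclude.
The CIF price already equals the CIF value: 62981.29
Import duty = 375 × 2.14 = 802.50
Buyer bears: destination terminal 916.79 + brokerage 305.55 + delivery 1419.53 + duty 802.50 = 3444.37
Landed cost = invoice 62981.29 + 3444.37 = 66425.66

Total landed cost: CAD 66425.66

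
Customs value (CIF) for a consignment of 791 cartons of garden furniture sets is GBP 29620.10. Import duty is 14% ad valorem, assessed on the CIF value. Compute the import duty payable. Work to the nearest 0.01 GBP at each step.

Import duty: GBP 4146.81

Import duty = 29620.10 × 14% = 4146.81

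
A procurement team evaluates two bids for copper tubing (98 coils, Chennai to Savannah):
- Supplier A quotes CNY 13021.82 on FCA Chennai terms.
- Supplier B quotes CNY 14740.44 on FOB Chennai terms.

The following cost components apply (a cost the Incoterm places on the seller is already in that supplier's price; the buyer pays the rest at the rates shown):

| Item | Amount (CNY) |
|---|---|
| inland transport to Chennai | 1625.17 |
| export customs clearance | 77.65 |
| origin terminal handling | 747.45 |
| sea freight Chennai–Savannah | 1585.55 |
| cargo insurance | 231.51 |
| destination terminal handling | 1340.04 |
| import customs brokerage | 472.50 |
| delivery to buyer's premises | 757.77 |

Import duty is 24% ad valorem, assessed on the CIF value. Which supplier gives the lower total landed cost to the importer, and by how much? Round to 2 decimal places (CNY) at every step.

Supplier A is cheaper by CNY 1204.25

Supplier A (FCA):
CIF value = FCA price + origin terminal + freight + insurance = 13021.82 + 747.45 + 1585.55 + 231.51 = 15586.33
Import duty = 15586.33 × 24% = 3740.72
Buyer bears (A): 747.45 + 1585.55 + 231.51 + 1340.04 + 472.50 + 757.77 = 5134.82
Landed cost (A) = invoice 13021.82 + 5134.82 + duty 3740.72 = 21897.36
Supplier B (FOB):
CIF value = FOB price + freight + insurance = 14740.44 + 1585.55 + 231.51 = 16557.50
Import duty = 16557.50 × 24% = 3973.80
Buyer bears (B): 1585.55 + 231.51 + 1340.04 + 472.50 + 757.77 = 4387.37
Landed cost (B) = invoice 14740.44 + 4387.37 + duty 3973.80 = 23101.61
Difference = |21897.36 − 23101.61| = 1204.25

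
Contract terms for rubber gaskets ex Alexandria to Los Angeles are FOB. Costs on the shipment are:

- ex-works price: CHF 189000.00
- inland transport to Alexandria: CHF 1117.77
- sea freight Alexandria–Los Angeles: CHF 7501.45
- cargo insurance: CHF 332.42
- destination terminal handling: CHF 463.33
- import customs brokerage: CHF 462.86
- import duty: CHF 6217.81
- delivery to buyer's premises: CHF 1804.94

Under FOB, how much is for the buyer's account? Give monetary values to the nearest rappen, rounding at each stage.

FOB: the seller bears costs until goods are on board at the origin port; the buyer bears freight, insurance and all costs thereafter.
Seller's account: goods 189000.00 + inland to port 1117.77 = 190117.77
Buyer's account: freight 7501.45 + insurance 332.42 + destination terminal 463.33 + brokerage 462.86 + duty 6217.81 + delivery 1804.94 = 16782.81

Buyer's account: CHF 16782.81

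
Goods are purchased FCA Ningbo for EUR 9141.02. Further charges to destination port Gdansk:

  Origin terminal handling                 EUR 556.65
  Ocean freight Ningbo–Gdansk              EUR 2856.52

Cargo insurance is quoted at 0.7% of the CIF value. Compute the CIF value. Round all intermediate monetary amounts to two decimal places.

CIF value: EUR 12642.69

Let C be the CIF value. C = FCA price + pre-shipment costs + freight + 0.7% × C
C − 0.7% × C = 9141.02 + 556.65 + 2856.52
0.993 × C = 12554.19
C = 12554.19 / 0.993 = 12642.69
Insurance premium = 0.7% × 12642.69 = 88.50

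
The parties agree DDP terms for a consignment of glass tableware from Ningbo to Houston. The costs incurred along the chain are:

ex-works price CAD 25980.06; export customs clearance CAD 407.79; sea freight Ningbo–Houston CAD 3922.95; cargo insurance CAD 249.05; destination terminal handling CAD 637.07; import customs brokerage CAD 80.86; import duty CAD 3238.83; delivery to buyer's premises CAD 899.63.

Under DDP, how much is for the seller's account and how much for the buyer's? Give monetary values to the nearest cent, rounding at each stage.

Seller: CAD 35416.24; buyer: CAD 0.00

DDP: the seller bears all costs including import duty.
Seller's account: goods 25980.06 + export clearance 407.79 + freight 3922.95 + insurance 249.05 + destination terminal 637.07 + brokerage 80.86 + duty 3238.83 + delivery 899.63 = 35416.24
Buyer's account: 0.00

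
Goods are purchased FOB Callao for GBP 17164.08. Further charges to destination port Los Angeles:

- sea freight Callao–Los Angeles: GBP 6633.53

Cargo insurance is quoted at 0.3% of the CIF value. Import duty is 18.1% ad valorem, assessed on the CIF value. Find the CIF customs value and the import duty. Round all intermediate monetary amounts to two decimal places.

Let C be the CIF value. C = FOB price + freight + 0.3% × C
C − 0.3% × C = 17164.08 + 6633.53
0.997 × C = 23797.61
C = 23797.61 / 0.997 = 23869.22
Insurance premium = 0.3% × 23869.22 = 71.61
Import duty = 23869.22 × 18.1% = 4320.33

CIF value: GBP 23869.22; import duty: GBP 4320.33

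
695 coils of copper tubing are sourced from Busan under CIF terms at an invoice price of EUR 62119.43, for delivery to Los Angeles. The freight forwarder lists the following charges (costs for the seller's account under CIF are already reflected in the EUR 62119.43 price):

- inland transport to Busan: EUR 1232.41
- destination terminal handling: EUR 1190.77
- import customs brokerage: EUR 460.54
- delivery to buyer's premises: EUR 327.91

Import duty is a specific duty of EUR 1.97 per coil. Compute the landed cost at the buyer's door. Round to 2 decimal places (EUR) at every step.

CIF: the seller pays costs through ocean freight and marine insurance to the destination port.
Already in the invoice (seller's account under CIF): inland to port — exclude.
The CIF price already equals the CIF value: 62119.43
Import duty = 695 × 1.97 = 1369.15
Buyer bears: destination terminal 1190.77 + brokerage 460.54 + delivery 327.91 + duty 1369.15 = 3348.37
Landed cost = invoice 62119.43 + 3348.37 = 65467.80

Total landed cost: EUR 65467.80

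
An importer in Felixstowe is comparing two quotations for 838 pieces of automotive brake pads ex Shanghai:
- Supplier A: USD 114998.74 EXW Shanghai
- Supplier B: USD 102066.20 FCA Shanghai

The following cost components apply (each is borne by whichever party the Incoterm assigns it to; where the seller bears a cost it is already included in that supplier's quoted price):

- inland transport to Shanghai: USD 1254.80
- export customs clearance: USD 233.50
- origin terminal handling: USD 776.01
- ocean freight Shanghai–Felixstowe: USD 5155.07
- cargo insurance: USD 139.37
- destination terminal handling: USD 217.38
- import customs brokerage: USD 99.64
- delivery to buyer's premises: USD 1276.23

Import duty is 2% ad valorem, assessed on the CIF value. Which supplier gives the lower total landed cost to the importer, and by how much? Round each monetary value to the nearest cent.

Supplier B is cheaper by USD 14709.26

Supplier A (EXW):
CIF value = EXW price + inland to port + export clearance + origin terminal + freight + insurance = 114998.74 + 1254.80 + 233.50 + 776.01 + 5155.07 + 139.37 = 122557.49
Import duty = 122557.49 × 2% = 2451.15
Buyer bears (A): 1254.80 + 233.50 + 776.01 + 5155.07 + 139.37 + 217.38 + 99.64 + 1276.23 = 9152.00
Landed cost (A) = invoice 114998.74 + 9152.00 + duty 2451.15 = 126601.89
Supplier B (FCA):
CIF value = FCA price + origin terminal + freight + insurance = 102066.20 + 776.01 + 5155.07 + 139.37 = 108136.65
Import duty = 108136.65 × 2% = 2162.73
Buyer bears (B): 776.01 + 5155.07 + 139.37 + 217.38 + 99.64 + 1276.23 = 7663.70
Landed cost (B) = invoice 102066.20 + 7663.70 + duty 2162.73 = 111892.63
Difference = |126601.89 − 111892.63| = 14709.26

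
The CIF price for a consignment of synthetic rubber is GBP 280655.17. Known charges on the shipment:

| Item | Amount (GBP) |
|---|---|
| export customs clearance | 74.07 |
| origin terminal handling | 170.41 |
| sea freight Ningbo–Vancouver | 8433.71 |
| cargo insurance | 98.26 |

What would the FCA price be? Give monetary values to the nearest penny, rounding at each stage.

FCA price: GBP 271952.79

Not relevant to the conversion: export clearance — on the seller under both CIF and FCA; already in the CIF price and stays in the FCA price.
From CIF to FCA, the seller no longer bears: origin terminal, freight, insurance.
FCA price = 280655.17 − 170.41 − 8433.71 − 98.26 = 271952.79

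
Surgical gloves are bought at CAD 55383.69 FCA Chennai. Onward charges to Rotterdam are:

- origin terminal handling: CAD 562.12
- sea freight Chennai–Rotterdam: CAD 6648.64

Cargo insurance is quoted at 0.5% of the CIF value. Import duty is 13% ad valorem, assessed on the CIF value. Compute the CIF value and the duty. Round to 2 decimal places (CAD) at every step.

CIF value: CAD 62908.99; import duty: CAD 8178.17

Let C be the CIF value. C = FCA price + pre-shipment costs + freight + 0.5% × C
C − 0.5% × C = 55383.69 + 562.12 + 6648.64
0.995 × C = 62594.45
C = 62594.45 / 0.995 = 62908.99
Insurance premium = 0.5% × 62908.99 = 314.54
Import duty = 62908.99 × 13% = 8178.17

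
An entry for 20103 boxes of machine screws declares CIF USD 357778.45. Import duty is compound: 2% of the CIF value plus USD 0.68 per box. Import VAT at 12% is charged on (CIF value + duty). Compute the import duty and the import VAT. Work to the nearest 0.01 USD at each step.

Import duty: USD 20825.61; import VAT: USD 45432.49

Ad valorem component: 357778.45 × 2% = 7155.57
Specific component: 20103 × 0.68 = 13670.04
Import duty = 7155.57 + 13670.04 = 20825.61
VAT base = CIF + duty = 357778.45 + 20825.61 = 378604.06
Import VAT = 378604.06 × 12% = 45432.49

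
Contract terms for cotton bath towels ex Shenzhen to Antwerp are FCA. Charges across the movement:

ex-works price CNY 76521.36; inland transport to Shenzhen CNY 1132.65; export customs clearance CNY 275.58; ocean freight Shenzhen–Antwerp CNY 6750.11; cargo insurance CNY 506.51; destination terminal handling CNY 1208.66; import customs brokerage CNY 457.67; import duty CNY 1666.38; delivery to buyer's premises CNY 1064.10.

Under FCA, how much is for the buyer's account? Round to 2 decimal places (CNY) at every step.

Buyer's account: CNY 11653.43

FCA: the seller delivers export-cleared goods to the carrier; the buyer bears costs from that point.
Seller's account: goods 76521.36 + inland to port 1132.65 + export clearance 275.58 = 77929.59
Buyer's account: freight 6750.11 + insurance 506.51 + destination terminal 1208.66 + brokerage 457.67 + duty 1666.38 + delivery 1064.10 = 11653.43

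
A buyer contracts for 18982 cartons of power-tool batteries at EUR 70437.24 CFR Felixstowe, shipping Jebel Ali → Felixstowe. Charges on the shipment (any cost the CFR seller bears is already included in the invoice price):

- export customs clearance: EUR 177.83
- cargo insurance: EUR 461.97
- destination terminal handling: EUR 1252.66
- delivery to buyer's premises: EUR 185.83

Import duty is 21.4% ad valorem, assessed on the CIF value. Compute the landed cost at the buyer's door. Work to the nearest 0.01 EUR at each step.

Total landed cost: EUR 87510.13

CFR: the seller pays costs through ocean freight to the destination port, but not insurance.
Already in the invoice (seller's account under CFR): export clearance — exclude.
CIF value = CFR price + insurance = 70437.24 + 461.97 = 70899.21
Import duty = 70899.21 × 21.4% = 15172.43
Buyer bears: insurance 461.97 + destination terminal 1252.66 + delivery 185.83 + duty 15172.43 = 17072.89
Landed cost = invoice 70437.24 + 17072.89 = 87510.13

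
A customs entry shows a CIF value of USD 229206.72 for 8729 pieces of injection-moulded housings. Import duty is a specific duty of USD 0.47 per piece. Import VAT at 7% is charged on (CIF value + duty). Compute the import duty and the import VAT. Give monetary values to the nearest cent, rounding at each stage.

Import duty: USD 4102.63; import VAT: USD 16331.65

Import duty = 8729 × 0.47 = 4102.63
VAT base = CIF + duty = 229206.72 + 4102.63 = 233309.35
Import VAT = 233309.35 × 7% = 16331.65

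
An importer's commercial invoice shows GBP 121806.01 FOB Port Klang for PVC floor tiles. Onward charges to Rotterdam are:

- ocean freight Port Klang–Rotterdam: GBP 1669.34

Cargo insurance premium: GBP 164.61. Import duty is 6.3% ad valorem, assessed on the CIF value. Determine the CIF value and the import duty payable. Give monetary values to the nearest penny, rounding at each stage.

CIF value: GBP 123639.96; import duty: GBP 7789.32

CIF = FOB price + freight + insurance
CIF = 121806.01 + 1669.34 + 164.61 = 123639.96
Import duty = 123639.96 × 6.3% = 7789.32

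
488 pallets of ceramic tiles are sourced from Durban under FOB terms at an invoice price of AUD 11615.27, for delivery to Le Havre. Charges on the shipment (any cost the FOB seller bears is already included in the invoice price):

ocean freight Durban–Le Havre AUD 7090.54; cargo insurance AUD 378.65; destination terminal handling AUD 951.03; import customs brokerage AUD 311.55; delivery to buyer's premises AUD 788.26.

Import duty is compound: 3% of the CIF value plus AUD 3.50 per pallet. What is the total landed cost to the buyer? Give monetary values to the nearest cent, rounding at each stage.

FOB: the seller bears costs until goods are on board at the origin port; the buyer bears freight, insurance and all costs thereafter.
CIF value = FOB price + freight + insurance = 11615.27 + 7090.54 + 378.65 = 19084.46
Ad valorem component: 19084.46 × 3% = 572.53
Specific component: 488 × 3.50 = 1708.00
Import duty = 572.53 + 1708.00 = 2280.53
Buyer bears: freight 7090.54 + insurance 378.65 + destination terminal 951.03 + brokerage 311.55 + delivery 788.26 + duty 2280.53 = 11800.56
Landed cost = invoice 11615.27 + 11800.56 = 23415.83

Total landed cost: AUD 23415.83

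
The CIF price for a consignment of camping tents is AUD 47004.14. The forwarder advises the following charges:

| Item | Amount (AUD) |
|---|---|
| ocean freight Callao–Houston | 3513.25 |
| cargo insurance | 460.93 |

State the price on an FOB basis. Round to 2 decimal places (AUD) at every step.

From CIF to FOB, the seller no longer bears: freight, insurance.
FOB price = 47004.14 − 3513.25 − 460.93 = 43029.96

FOB price: AUD 43029.96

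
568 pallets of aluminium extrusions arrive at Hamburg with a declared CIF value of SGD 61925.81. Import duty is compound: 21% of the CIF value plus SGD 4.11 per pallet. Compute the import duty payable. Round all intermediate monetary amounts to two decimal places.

Import duty: SGD 15338.90

Ad valorem component: 61925.81 × 21% = 13004.42
Specific component: 568 × 4.11 = 2334.48
Import duty = 13004.42 + 2334.48 = 15338.90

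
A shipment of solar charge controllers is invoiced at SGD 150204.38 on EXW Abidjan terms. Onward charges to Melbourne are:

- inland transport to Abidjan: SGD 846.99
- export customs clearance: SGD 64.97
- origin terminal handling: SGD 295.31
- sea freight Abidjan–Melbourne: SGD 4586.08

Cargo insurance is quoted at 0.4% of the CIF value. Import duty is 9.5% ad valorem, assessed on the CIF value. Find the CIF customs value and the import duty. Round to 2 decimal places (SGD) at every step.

CIF value: SGD 156624.23; import duty: SGD 14879.30

Let C be the CIF value. C = EXW price + pre-shipment costs + freight + 0.4% × C
C − 0.4% × C = 150204.38 + 846.99 + 64.97 + 295.31 + 4586.08
0.996 × C = 155997.73
C = 155997.73 / 0.996 = 156624.23
Insurance premium = 0.4% × 156624.23 = 626.50
Import duty = 156624.23 × 9.5% = 14879.30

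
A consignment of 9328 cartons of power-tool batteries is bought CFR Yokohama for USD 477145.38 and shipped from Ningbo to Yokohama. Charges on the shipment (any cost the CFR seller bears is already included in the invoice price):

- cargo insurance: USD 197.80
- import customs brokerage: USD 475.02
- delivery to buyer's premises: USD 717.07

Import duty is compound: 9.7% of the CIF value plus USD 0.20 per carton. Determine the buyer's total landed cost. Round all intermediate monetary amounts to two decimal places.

CFR: the seller pays costs through ocean freight to the destination port, but not insurance.
CIF value = CFR price + insurance = 477145.38 + 197.80 = 477343.18
Ad valorem component: 477343.18 × 9.7% = 46302.29
Specific component: 9328 × 0.20 = 1865.60
Import duty = 46302.29 + 1865.60 = 48167.89
Buyer bears: insurance 197.80 + brokerage 475.02 + delivery 717.07 + duty 48167.89 = 49557.78
Landed cost = invoice 477145.38 + 49557.78 = 526703.16

Total landed cost: USD 526703.16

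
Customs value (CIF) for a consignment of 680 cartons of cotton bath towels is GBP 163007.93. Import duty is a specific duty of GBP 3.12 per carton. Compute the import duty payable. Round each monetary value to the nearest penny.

Import duty: GBP 2121.60

Import duty = 680 × 3.12 = 2121.60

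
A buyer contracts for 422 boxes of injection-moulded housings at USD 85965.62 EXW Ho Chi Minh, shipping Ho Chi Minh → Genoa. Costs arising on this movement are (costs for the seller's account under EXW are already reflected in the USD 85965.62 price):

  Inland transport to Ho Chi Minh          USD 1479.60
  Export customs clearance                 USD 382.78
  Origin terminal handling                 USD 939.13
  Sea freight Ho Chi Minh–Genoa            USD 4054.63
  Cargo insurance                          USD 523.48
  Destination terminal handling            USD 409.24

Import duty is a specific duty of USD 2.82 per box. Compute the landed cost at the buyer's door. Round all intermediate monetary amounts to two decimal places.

EXW: the seller makes goods available at their premises; the buyer bears all onward costs.
CIF value = EXW price + inland to port + export clearance + origin terminal + freight + insurance = 85965.62 + 1479.60 + 382.78 + 939.13 + 4054.63 + 523.48 = 93345.24
Import duty = 422 × 2.82 = 1190.04
Buyer bears: inland to port 1479.60 + export clearance 382.78 + origin terminal 939.13 + freight 4054.63 + insurance 523.48 + destination terminal 409.24 + duty 1190.04 = 8978.90
Landed cost = invoice 85965.62 + 8978.90 = 94944.52

Total landed cost: USD 94944.52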